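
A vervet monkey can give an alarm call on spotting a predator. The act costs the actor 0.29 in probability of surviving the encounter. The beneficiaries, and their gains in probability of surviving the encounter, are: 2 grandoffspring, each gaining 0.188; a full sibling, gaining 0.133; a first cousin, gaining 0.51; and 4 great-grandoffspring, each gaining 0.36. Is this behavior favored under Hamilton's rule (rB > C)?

Hamilton's rule: the trait is favored when the sum of r·B over every recipient exceeds the actor's cost C.
r to a grandoffspring = 0.25 (two parent–offspring links: r = (1/2)^2 = 1/4).
r to a full sibling = 0.5 (full sibs share both parents — two paths of length 2: r = 2·(1/2)^2 = 1/2).
r to a first cousin = 0.125 (first cousins share one grandparent pair — two paths of length 4: r = 2·(1/2)^4 = 1/8).
r to a great-grandoffspring = 1/8 (three parent–offspring links: r = (1/2)^3 = 1/8).
Summing one r·B term per recipient: 2·0.25·0.188 + 1·0.5·0.133 + 1·0.125·0.51 + 4·0.125·0.36 = 0.40425.
0.40425 > 0.29: the indirect benefit exceeds the cost.

Yes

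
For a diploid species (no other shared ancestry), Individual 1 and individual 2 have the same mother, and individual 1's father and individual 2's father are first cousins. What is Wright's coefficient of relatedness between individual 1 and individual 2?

Relatedness sums over independent paths through distinct common ancestors.
Individual 1 and individual 2 are related in two ways: half-sibs through their shared mother (r = 1/4) and second cousins through their fathers (r = 1/32).
r = 1/4 + 1/32 = 9/32 = 0.28125.

0.28125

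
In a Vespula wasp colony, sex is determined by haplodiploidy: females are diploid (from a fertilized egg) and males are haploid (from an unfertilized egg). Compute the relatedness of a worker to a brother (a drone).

0.25

Her haploid brother carries none of their father's genes and a random half of their mother's genome; that half matches the maternal half of her own genome with probability 1/2: r = 1/2 · 1/2 = 1/4.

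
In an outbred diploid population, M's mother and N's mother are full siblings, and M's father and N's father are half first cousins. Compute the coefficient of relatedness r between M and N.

Independent pedigree routes through distinct common ancestors add.
M and N are related in two ways: first cousins through their mothers (r = 1/8) and half second cousins through their fathers (r = 1/64).
r = 1/8 + 1/64 = 9/64 = 0.140625.

0.140625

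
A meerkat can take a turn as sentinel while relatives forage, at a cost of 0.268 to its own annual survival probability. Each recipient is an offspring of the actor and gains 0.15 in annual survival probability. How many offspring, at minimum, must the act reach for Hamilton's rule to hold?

r to an offspring = 0.5 (one parent–offspring link: r = (1/2)^1 = 1/2).
Hamilton's rule: n·r·B > C  ⇒  n > C/(r·B) = 0.268/(0.5·0.15) = 3.573.
The smallest integer exceeding 3.573 is 4.

4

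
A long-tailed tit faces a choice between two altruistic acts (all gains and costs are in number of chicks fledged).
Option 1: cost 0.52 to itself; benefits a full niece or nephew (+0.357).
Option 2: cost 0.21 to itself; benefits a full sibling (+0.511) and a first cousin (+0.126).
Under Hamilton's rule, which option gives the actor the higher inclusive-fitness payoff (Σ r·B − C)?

Option 2

Option 1: r to a full niece or nephew = 0.25.
Option 1: Σ r·B − C = (1·0.25·0.357) − 0.52 = -0.43075.
Option 2: r to a full sibling = 0.5.
Option 2: r to a first cousin = 0.125.
Option 2: Σ r·B − C = (1·0.5·0.511 + 1·0.125·0.126) − 0.21 = 0.06125.
Option 2 has the higher net inclusive-fitness payoff.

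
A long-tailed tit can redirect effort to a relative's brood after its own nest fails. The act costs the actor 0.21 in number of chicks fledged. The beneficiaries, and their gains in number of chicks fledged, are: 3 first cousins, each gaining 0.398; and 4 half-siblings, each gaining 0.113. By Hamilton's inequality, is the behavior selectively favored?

Hamilton's rule: the trait is favored when the sum of r·B over every recipient exceeds the actor's cost C.
r to a first cousin = 1/8 (first cousins share one grandparent pair — two paths of length 4: r = 2·(1/2)^4 = 1/8).
r to a half-sibling = 0.25 (half-sibs share one parent — one path of length 2: r = (1/2)^2 = 1/4).
Summing one r·B term per recipient: 3·0.125·0.398 + 4·0.25·0.113 = 0.26225.
0.26225 > 0.21: the indirect benefit exceeds the cost.

Yes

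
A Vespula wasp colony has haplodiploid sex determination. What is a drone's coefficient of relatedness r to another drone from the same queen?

Haploid brothers each carry a random half of the queen's diploid genome, so on average they share half: r = 1/2.

0.5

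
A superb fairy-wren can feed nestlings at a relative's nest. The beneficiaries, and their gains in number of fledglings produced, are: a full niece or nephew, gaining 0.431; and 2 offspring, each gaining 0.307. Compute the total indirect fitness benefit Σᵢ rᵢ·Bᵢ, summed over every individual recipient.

r to a full niece or nephew = 1/4 (full aunt/uncle↔niece/nephew: two paths of length 3 through the shared grandparent pair: r = 2·(1/2)^3 = 1/4).
r to an offspring = 1/2 (one parent–offspring link: r = (1/2)^1 = 1/2).
Summing one r·B term per recipient: 1·0.25·0.431 + 2·0.5·0.307 = 0.41475.

0.41475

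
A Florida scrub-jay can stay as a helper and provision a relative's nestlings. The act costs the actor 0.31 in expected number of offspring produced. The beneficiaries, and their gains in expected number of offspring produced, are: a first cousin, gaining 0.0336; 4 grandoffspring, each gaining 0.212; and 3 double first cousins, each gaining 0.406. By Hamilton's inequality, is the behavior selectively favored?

Hamilton's rule: the trait is favored when the sum of r·B over every recipient exceeds the actor's cost C.
r to a first cousin = 0.125 (first cousins share one grandparent pair — two paths of length 4: r = 2·(1/2)^4 = 1/8).
r to a grandoffspring = 1/4 (two parent–offspring links: r = (1/2)^2 = 1/4).
r to a double first cousin = 0.25 (double first cousins share both grandparent pairs — four paths of length 4: r = 4·(1/2)^4 = 1/4).
Summing one r·B term per recipient: 1·0.125·0.0336 + 4·0.25·0.212 + 3·0.25·0.406 = 0.5207.
0.5207 > 0.31: the indirect benefit exceeds the cost.

Yes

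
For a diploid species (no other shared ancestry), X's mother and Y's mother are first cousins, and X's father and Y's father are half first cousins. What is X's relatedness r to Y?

With two independent routes of shared ancestry, r is the sum of the two contributions.
X and Y are related in two ways: second cousins through their mothers (r = 1/32) and half second cousins through their fathers (r = 1/64).
r = 1/32 + 1/64 = 0.046875.

0.046875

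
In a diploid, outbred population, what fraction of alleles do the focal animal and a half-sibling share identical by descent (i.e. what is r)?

0.25

Each parent–offspring link contributes a factor of 1/2, and independent paths through distinct common ancestors add.
Half-sibs share one parent — one path of length 2: r = (1/2)^2 = 1/4.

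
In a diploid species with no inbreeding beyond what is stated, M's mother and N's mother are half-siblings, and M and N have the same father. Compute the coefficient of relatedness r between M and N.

Independent pedigree routes through distinct common ancestors add.
M and N are related in two ways: half first cousins through their mothers (r = 1/16) and half-sibs through their shared father (r = 1/4).
r = 1/16 + 1/4 = 0.3125.

0.3125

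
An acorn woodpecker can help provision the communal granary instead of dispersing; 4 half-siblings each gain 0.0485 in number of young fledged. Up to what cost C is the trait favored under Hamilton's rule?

r to a half-sibling = 1/4 (half-sibs share one parent — one path of length 2: r = (1/2)^2 = 1/4).
Hamilton's rule: n·r·B > C, so the trait is favored while C < n·r·B = 4·0.25·0.0485 = 0.0485.

0.0485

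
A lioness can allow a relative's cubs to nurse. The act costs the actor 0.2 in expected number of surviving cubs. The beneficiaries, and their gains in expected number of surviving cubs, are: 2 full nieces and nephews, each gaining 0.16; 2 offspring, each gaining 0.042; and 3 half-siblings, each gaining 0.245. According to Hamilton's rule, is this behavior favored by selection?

Hamilton's rule: the trait is favored when the sum of r·B over every recipient exceeds the actor's cost C.
r to a full niece or nephew = 1/4 (full aunt/uncle↔niece/nephew: two paths of length 3 through the shared grandparent pair: r = 2·(1/2)^3 = 1/4).
r to an offspring = 0.5 (one parent–offspring link: r = (1/2)^1 = 1/2).
r to a half-sibling = 1/4 (half-sibs share one parent — one path of length 2: r = (1/2)^2 = 1/4).
Summing one r·B term per recipient: 2·0.25·0.16 + 2·0.5·0.042 + 3·0.25·0.245 = 0.30575.
0.30575 > 0.2: the indirect benefit exceeds the cost.

Yes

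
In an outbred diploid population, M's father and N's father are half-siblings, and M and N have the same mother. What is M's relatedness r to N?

0.3125

With two independent routes of shared ancestry, r is the sum of the two contributions.
M and N are related in two ways: half first cousins through their fathers (r = 1/16) and half-sibs through their shared mother (r = 1/4).
r = 1/16 + 1/4 = 0.3125.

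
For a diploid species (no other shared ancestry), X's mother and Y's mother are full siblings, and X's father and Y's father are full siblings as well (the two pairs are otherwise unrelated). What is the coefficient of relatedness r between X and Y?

With two independent routes of shared ancestry, r is the sum of the two contributions.
X and Y are related in two ways: first cousins through their mothers (r = 1/8) and first cousins through their fathers (r = 1/8) — i.e. double first cousins.
r = 1/8 + 1/8 = 0.25.

0.25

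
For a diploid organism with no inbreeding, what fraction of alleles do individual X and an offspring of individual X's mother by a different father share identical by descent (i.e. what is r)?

0.25

Each parent–offspring link contributes a factor of 1/2, and independent paths through distinct common ancestors add.
Half-sibs share one parent — one path of length 2: r = (1/2)^2 = 1/4.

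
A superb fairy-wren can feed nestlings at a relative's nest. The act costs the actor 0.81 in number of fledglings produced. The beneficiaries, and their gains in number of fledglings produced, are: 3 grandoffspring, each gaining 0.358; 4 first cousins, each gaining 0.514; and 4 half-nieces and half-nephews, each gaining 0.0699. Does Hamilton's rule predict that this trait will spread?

No

Hamilton's rule: the trait is favored when the sum of r·B over every recipient exceeds the actor's cost C.
r to a grandoffspring = 1/4 (two parent–offspring links: r = (1/2)^2 = 1/4).
r to a first cousin = 0.125 (first cousins share one grandparent pair — two paths of length 4: r = 2·(1/2)^4 = 1/8).
r to a half-niece or half-nephew = 1/8 (half-aunt/uncle↔niece/nephew: one path of length 3: r = (1/2)^3 = 1/8).
Summing one r·B term per recipient: 3·0.25·0.358 + 4·0.125·0.514 + 4·0.125·0.0699 = 0.56045.
0.56045 < 0.81: the indirect benefit is less than the cost.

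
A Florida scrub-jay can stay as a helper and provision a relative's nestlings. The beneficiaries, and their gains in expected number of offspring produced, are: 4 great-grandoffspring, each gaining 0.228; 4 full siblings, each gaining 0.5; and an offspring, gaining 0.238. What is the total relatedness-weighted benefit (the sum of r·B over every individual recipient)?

r to a great-grandoffspring = 0.125 (three parent–offspring links: r = (1/2)^3 = 1/8).
r to a full sibling = 0.5 (full sibs share both parents — two paths of length 2: r = 2·(1/2)^2 = 1/2).
r to an offspring = 1/2 (one parent–offspring link: r = (1/2)^1 = 1/2).
Summing one r·B term per recipient: 4·0.125·0.228 + 4·0.5·0.5 + 1·0.5·0.238 = 1.233.

1.233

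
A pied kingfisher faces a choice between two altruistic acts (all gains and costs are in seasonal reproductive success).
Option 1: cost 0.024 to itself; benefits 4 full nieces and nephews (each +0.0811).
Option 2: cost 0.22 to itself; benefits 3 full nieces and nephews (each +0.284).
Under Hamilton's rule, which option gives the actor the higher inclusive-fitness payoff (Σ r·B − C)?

Option 1: r to a full niece or nephew = 0.25.
Option 1: Σ r·B − C = (4·0.25·0.0811) − 0.024 = 0.0571.
Option 2: r to a full niece or nephew = 0.25.
Option 2: Σ r·B − C = (3·0.25·0.284) − 0.22 = -0.007.
Option 1 has the higher net inclusive-fitness payoff.

Option 1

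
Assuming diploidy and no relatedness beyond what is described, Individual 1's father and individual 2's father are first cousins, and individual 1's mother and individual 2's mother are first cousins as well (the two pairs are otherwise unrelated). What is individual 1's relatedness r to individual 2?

Independent pedigree routes through distinct common ancestors add.
Individual 1 and individual 2 are related in two ways: second cousins through their fathers (r = 1/32) and second cousins through their mothers (r = 1/32).
r = 1/32 + 1/32 = 0.0625.

0.0625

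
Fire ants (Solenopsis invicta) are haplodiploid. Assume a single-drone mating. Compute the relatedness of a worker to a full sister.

0.75

Haplodiploid full sisters inherit their father's entire haploid genome identically (contributing 1/2) and on average half of their mother's contribution (1/2 · 1/2 = 1/4); r = 1/2 + 1/4 = 3/4.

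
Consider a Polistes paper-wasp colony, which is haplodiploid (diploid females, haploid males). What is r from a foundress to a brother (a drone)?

0.25

Her haploid brother carries none of their father's genes and a random half of their mother's genome; that half matches the maternal half of her own genome with probability 1/2: r = 1/2 · 1/2 = 1/4.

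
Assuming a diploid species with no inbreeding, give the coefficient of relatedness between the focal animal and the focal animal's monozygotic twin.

Each parent–offspring link contributes a factor of 1/2, and independent paths through distinct common ancestors add.
Monozygotic twins share every allele identical by descent: r = 1.

1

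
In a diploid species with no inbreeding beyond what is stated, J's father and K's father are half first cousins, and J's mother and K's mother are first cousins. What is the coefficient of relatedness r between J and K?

0.046875

Wright's path rule: contributions from independent ancestry routes add.
J and K are related in two ways: half second cousins through their fathers (r = 1/64) and second cousins through their mothers (r = 1/32).
r = 1/64 + 1/32 = 3/64 = 0.046875.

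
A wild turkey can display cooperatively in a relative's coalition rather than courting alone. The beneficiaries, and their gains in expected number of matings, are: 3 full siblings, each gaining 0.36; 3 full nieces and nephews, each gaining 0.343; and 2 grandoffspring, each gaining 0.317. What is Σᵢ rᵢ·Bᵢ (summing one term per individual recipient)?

r to a full sibling = 1/2 (full sibs share both parents — two paths of length 2: r = 2·(1/2)^2 = 1/2).
r to a full niece or nephew = 0.25 (full aunt/uncle↔niece/nephew: two paths of length 3 through the shared grandparent pair: r = 2·(1/2)^3 = 1/4).
r to a grandoffspring = 0.25 (two parent–offspring links: r = (1/2)^2 = 1/4).
Summing one r·B term per recipient: 3·0.5·0.36 + 3·0.25·0.343 + 2·0.25·0.317 = 0.95575.

0.95575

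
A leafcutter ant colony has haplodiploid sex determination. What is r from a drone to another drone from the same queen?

Haploid brothers each carry a random half of the queen's diploid genome, so on average they share half: r = 1/2.

0.5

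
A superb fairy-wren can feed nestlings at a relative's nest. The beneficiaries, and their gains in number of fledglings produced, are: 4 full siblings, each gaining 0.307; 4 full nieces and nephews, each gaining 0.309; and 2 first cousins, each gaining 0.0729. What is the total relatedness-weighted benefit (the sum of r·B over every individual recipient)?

r to a full sibling = 0.5 (full sibs share both parents — two paths of length 2: r = 2·(1/2)^2 = 1/2).
r to a full niece or nephew = 1/4 (full aunt/uncle↔niece/nephew: two paths of length 3 through the shared grandparent pair: r = 2·(1/2)^3 = 1/4).
r to a first cousin = 1/8 (first cousins share one grandparent pair — two paths of length 4: r = 2·(1/2)^4 = 1/8).
Summing one r·B term per recipient: 4·0.5·0.307 + 4·0.25·0.309 + 2·0.125·0.0729 = 0.941225.

0.941225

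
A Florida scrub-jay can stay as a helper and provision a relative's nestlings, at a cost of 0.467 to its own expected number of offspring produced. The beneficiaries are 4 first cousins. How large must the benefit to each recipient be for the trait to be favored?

r to a first cousin = 0.125 (first cousins share one grandparent pair — two paths of length 4: r = 2·(1/2)^4 = 1/8).
Hamilton's rule with n recipients of equal r: n·r·B > C, so B > C/(n·r) = 0.467/(4·0.125) = 0.934.

0.934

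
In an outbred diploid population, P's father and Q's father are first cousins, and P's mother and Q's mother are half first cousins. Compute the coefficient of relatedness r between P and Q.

0.046875

Relatedness sums over independent paths through distinct common ancestors.
P and Q are related in two ways: second cousins through their fathers (r = 1/32) and half second cousins through their mothers (r = 1/64).
r = 1/32 + 1/64 = 0.046875.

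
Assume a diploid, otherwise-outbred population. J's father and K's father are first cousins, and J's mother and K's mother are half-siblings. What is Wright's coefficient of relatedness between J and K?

0.09375

Independent pedigree routes through distinct common ancestors add.
J and K are related in two ways: second cousins through their fathers (r = 1/32) and half first cousins through their mothers (r = 1/16).
r = 1/32 + 1/16 = 0.09375.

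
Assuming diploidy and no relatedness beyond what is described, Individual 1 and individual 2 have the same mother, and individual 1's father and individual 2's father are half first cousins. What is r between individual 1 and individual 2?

0.265625

With two independent routes of shared ancestry, r is the sum of the two contributions.
Individual 1 and individual 2 are related in two ways: half-sibs through their shared mother (r = 1/4) and half second cousins through their fathers (r = 1/64).
r = 1/4 + 1/64 = 17/64 = 0.265625.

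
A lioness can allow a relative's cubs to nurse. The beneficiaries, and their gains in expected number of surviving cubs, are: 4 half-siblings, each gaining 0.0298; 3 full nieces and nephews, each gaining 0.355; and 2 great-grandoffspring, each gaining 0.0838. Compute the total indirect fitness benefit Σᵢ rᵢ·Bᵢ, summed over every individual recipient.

r to a half-sibling = 0.25 (half-sibs share one parent — one path of length 2: r = (1/2)^2 = 1/4).
r to a full niece or nephew = 0.25 (full aunt/uncle↔niece/nephew: two paths of length 3 through the shared grandparent pair: r = 2·(1/2)^3 = 1/4).
r to a great-grandoffspring = 1/8 (three parent–offspring links: r = (1/2)^3 = 1/8).
Summing one r·B term per recipient: 4·0.25·0.0298 + 3·0.25·0.355 + 2·0.125·0.0838 = 0.317.

0.317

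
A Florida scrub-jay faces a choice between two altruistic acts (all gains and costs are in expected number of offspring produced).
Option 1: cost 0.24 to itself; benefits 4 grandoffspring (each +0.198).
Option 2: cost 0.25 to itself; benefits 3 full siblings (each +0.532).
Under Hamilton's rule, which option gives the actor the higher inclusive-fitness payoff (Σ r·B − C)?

Option 2

Option 1: r to a grandoffspring = 0.25.
Option 1: Σ r·B − C = (4·0.25·0.198) − 0.24 = -0.042.
Option 2: r to a full sibling = 0.5.
Option 2: Σ r·B − C = (3·0.5·0.532) − 0.25 = 0.548.
Option 2 has the higher net inclusive-fitness payoff.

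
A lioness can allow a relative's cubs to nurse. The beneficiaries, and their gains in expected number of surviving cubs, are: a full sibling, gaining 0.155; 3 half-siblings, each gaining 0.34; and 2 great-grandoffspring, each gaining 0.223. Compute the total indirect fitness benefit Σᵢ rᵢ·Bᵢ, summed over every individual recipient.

0.38825

r to a full sibling = 1/2 (full sibs share both parents — two paths of length 2: r = 2·(1/2)^2 = 1/2).
r to a half-sibling = 1/4 (half-sibs share one parent — one path of length 2: r = (1/2)^2 = 1/4).
r to a great-grandoffspring = 0.125 (three parent–offspring links: r = (1/2)^3 = 1/8).
Summing one r·B term per recipient: 1·0.5·0.155 + 3·0.25·0.34 + 2·0.125·0.223 = 0.38825.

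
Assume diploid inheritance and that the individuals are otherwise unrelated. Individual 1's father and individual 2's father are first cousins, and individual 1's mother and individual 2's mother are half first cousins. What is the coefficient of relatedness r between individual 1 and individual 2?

0.046875

Independent pedigree routes through distinct common ancestors add.
Individual 1 and individual 2 are related in two ways: second cousins through their fathers (r = 1/32) and half second cousins through their mothers (r = 1/64).
r = 1/32 + 1/64 = 3/64 = 0.046875.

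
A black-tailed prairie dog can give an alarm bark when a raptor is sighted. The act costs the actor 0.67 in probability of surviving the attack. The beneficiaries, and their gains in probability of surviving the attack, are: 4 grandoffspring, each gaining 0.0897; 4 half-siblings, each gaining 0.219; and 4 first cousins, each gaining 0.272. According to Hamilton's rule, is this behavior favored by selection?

No

Hamilton's rule: the trait is favored when the sum of r·B over every recipient exceeds the actor's cost C.
r to a grandoffspring = 1/4 (two parent–offspring links: r = (1/2)^2 = 1/4).
r to a half-sibling = 0.25 (half-sibs share one parent — one path of length 2: r = (1/2)^2 = 1/4).
r to a first cousin = 0.125 (first cousins share one grandparent pair — two paths of length 4: r = 2·(1/2)^4 = 1/8).
Summing one r·B term per recipient: 4·0.25·0.0897 + 4·0.25·0.219 + 4·0.125·0.272 = 0.4447.
0.4447 < 0.67: the indirect benefit is less than the cost.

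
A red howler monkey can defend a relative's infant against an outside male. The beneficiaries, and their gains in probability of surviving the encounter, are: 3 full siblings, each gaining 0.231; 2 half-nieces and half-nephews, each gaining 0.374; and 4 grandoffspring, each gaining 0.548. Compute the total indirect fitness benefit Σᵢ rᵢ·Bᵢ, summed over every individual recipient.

0.988

r to a full sibling = 1/2 (full sibs share both parents — two paths of length 2: r = 2·(1/2)^2 = 1/2).
r to a half-niece or half-nephew = 1/8 (half-aunt/uncle↔niece/nephew: one path of length 3: r = (1/2)^3 = 1/8).
r to a grandoffspring = 1/4 (two parent–offspring links: r = (1/2)^2 = 1/4).
Summing one r·B term per recipient: 3·0.5·0.231 + 2·0.125·0.374 + 4·0.25·0.548 = 0.988.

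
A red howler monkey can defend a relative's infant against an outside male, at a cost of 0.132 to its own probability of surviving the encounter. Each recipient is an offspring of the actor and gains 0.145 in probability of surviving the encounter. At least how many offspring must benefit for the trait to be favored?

2

r to an offspring = 0.5 (one parent–offspring link: r = (1/2)^1 = 1/2).
Hamilton's rule: n·r·B > C  ⇒  n > C/(r·B) = 0.132/(0.5·0.145) = 1.821.
The smallest integer exceeding 1.821 is 2.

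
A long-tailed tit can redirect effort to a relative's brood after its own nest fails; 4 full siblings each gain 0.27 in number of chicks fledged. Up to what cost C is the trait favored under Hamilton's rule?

r to a full sibling = 0.5 (full sibs share both parents — two paths of length 2: r = 2·(1/2)^2 = 1/2).
Hamilton's rule: n·r·B > C, so the trait is favored while C < n·r·B = 4·0.5·0.27 = 0.54.

0.54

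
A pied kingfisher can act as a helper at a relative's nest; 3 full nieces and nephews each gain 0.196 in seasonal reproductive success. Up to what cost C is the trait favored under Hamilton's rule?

r to a full niece or nephew = 0.25 (full aunt/uncle↔niece/nephew: two paths of length 3 through the shared grandparent pair: r = 2·(1/2)^3 = 1/4).
Hamilton's rule: n·r·B > C, so the trait is favored while C < n·r·B = 3·0.25·0.196 = 0.147.

0.147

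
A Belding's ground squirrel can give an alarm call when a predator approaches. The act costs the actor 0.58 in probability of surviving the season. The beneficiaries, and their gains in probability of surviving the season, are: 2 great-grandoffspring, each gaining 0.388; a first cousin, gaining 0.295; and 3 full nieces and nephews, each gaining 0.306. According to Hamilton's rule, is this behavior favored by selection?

Hamilton's rule: the trait is favored when the sum of r·B over every recipient exceeds the actor's cost C.
r to a great-grandoffspring = 1/8 (three parent–offspring links: r = (1/2)^3 = 1/8).
r to a first cousin = 1/8 (first cousins share one grandparent pair — two paths of length 4: r = 2·(1/2)^4 = 1/8).
r to a full niece or nephew = 1/4 (full aunt/uncle↔niece/nephew: two paths of length 3 through the shared grandparent pair: r = 2·(1/2)^3 = 1/4).
Summing one r·B term per recipient: 2·0.125·0.388 + 1·0.125·0.295 + 3·0.25·0.306 = 0.363375.
0.363375 < 0.58: the indirect benefit is less than the cost.

No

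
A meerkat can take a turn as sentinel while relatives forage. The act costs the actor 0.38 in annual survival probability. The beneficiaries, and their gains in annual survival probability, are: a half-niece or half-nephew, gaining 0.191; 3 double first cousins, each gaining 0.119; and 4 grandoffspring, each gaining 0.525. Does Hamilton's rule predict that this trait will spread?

Yes

Hamilton's rule: the trait is favored when the sum of r·B over every recipient exceeds the actor's cost C.
r to a half-niece or half-nephew = 1/8 (half-aunt/uncle↔niece/nephew: one path of length 3: r = (1/2)^3 = 1/8).
r to a double first cousin = 1/4 (double first cousins share both grandparent pairs — four paths of length 4: r = 4·(1/2)^4 = 1/4).
r to a grandoffspring = 0.25 (two parent–offspring links: r = (1/2)^2 = 1/4).
Summing one r·B term per recipient: 1·0.125·0.191 + 3·0.25·0.119 + 4·0.25·0.525 = 0.638125.
0.638125 > 0.38: the indirect benefit exceeds the cost.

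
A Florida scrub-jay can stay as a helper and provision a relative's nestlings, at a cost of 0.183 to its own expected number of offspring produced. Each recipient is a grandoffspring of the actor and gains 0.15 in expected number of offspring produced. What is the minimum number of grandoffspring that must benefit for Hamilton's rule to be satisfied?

5

r to a grandoffspring = 1/4 (two parent–offspring links: r = (1/2)^2 = 1/4).
Hamilton's rule: n·r·B > C  ⇒  n > C/(r·B) = 0.183/(0.25·0.15) = 4.88.
The smallest integer exceeding 4.88 is 5.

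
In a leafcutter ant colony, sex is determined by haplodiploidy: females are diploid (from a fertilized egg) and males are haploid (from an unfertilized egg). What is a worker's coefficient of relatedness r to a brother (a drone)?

Her haploid brother carries none of their father's genes and a random half of their mother's genome; that half matches the maternal half of her own genome with probability 1/2: r = 1/2 · 1/2 = 1/4.

0.25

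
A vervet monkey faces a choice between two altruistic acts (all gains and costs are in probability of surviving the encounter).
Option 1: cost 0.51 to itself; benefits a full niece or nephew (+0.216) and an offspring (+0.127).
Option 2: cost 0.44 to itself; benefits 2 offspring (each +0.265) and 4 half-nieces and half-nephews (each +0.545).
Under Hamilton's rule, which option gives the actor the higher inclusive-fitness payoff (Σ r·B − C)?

Option 1: r to a full niece or nephew = 0.25.
Option 1: r to an offspring = 0.5.
Option 1: Σ r·B − C = (1·0.25·0.216 + 1·0.5·0.127) − 0.51 = -0.3925.
Option 2: r to an offspring = 0.5.
Option 2: r to a half-niece or half-nephew = 0.125.
Option 2: Σ r·B − C = (2·0.5·0.265 + 4·0.125·0.545) − 0.44 = 0.0975.
Option 2 has the higher net inclusive-fitness payoff.

Option 2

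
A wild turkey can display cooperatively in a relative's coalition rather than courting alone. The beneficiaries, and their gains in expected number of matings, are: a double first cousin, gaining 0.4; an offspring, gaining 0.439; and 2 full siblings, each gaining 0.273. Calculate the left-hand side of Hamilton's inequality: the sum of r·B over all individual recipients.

0.5925

r to a double first cousin = 1/4 (double first cousins share both grandparent pairs — four paths of length 4: r = 4·(1/2)^4 = 1/4).
r to an offspring = 1/2 (one parent–offspring link: r = (1/2)^1 = 1/2).
r to a full sibling = 1/2 (full sibs share both parents — two paths of length 2: r = 2·(1/2)^2 = 1/2).
Summing one r·B term per recipient: 1·0.25·0.4 + 1·0.5·0.439 + 2·0.5·0.273 = 0.5925.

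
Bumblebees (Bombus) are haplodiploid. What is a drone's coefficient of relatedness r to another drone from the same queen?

0.5

Haploid brothers each carry a random half of the queen's diploid genome, so on average they share half: r = 1/2.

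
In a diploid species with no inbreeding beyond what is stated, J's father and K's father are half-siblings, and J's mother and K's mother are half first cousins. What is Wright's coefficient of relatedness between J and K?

With two independent routes of shared ancestry, r is the sum of the two contributions.
J and K are related in two ways: half first cousins through their fathers (r = 1/16) and half second cousins through their mothers (r = 1/64).
r = 1/16 + 1/64 = 5/64 = 0.078125.

0.078125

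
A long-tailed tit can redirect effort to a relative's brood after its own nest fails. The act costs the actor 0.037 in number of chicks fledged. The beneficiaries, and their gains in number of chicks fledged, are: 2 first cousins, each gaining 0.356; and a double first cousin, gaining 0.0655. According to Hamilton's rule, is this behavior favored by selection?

Hamilton's rule: the trait is favored when the sum of r·B over every recipient exceeds the actor's cost C.
r to a first cousin = 1/8 (first cousins share one grandparent pair — two paths of length 4: r = 2·(1/2)^4 = 1/8).
r to a double first cousin = 0.25 (double first cousins share both grandparent pairs — four paths of length 4: r = 4·(1/2)^4 = 1/4).
Summing one r·B term per recipient: 2·0.125·0.356 + 1·0.25·0.0655 = 0.105375.
0.105375 > 0.037: the indirect benefit exceeds the cost.

Yes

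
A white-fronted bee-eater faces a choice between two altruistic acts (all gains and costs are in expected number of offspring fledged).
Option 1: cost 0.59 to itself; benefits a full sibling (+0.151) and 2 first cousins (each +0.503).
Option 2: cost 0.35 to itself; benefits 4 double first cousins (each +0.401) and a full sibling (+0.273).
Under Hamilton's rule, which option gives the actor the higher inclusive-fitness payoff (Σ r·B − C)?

Option 1: r to a full sibling = 0.5.
Option 1: r to a first cousin = 0.125.
Option 1: Σ r·B − C = (1·0.5·0.151 + 2·0.125·0.503) − 0.59 = -0.38875.
Option 2: r to a double first cousin = 0.25.
Option 2: r to a full sibling = 0.5.
Option 2: Σ r·B − C = (4·0.25·0.401 + 1·0.5·0.273) − 0.35 = 0.1875.
Option 2 has the higher net inclusive-fitness payoff.

Option 2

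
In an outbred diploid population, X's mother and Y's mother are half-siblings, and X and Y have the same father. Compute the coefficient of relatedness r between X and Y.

0.3125

Independent pedigree routes through distinct common ancestors add.
X and Y are related in two ways: half first cousins through their mothers (r = 1/16) and half-sibs through their shared father (r = 1/4).
r = 1/16 + 1/4 = 5/16 = 0.3125.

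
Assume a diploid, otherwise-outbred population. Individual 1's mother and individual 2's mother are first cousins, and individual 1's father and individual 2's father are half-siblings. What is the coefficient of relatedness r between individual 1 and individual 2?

Relatedness sums over independent paths through distinct common ancestors.
Individual 1 and individual 2 are related in two ways: second cousins through their mothers (r = 1/32) and half first cousins through their fathers (r = 1/16).
r = 1/32 + 1/16 = 0.09375.

0.09375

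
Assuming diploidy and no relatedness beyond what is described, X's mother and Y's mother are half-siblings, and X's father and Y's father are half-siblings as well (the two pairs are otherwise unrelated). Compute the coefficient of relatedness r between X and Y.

0.125

Wright's path rule: contributions from independent ancestry routes add.
X and Y are related in two ways: half first cousins through their mothers (r = 1/16) and half first cousins through their fathers (r = 1/16).
r = 1/16 + 1/16 = 0.125.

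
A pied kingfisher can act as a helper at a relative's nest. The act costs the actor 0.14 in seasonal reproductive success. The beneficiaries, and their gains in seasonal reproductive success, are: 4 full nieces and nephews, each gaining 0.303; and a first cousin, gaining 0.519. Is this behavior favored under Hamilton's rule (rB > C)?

Yes

Hamilton's rule: the trait is favored when the sum of r·B over every recipient exceeds the actor's cost C.
r to a full niece or nephew = 1/4 (full aunt/uncle↔niece/nephew: two paths of length 3 through the shared grandparent pair: r = 2·(1/2)^3 = 1/4).
r to a first cousin = 0.125 (first cousins share one grandparent pair — two paths of length 4: r = 2·(1/2)^4 = 1/8).
Summing one r·B term per recipient: 4·0.25·0.303 + 1·0.125·0.519 = 0.367875.
0.367875 > 0.14: the indirect benefit exceeds the cost.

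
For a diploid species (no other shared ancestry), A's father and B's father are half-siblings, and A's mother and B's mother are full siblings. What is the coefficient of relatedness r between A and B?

0.1875

Wright's path rule: contributions from independent ancestry routes add.
A and B are related in two ways: half first cousins through their fathers (r = 1/16) and first cousins through their mothers (r = 1/8).
r = 1/16 + 1/8 = 0.1875.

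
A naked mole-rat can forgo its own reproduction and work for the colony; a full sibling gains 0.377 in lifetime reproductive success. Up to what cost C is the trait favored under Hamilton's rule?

r to a full sibling = 0.5 (full sibs share both parents — two paths of length 2: r = 2·(1/2)^2 = 1/2).
Hamilton's rule: n·r·B > C, so the trait is favored while C < n·r·B = 1·0.5·0.377 = 0.1885.

0.1885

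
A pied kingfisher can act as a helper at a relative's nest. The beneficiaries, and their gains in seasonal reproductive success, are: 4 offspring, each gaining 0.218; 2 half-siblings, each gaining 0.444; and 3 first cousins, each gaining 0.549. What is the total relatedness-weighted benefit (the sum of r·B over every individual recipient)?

r to an offspring = 0.5 (one parent–offspring link: r = (1/2)^1 = 1/2).
r to a half-sibling = 1/4 (half-sibs share one parent — one path of length 2: r = (1/2)^2 = 1/4).
r to a first cousin = 1/8 (first cousins share one grandparent pair — two paths of length 4: r = 2·(1/2)^4 = 1/8).
Summing one r·B term per recipient: 4·0.5·0.218 + 2·0.25·0.444 + 3·0.125·0.549 = 0.863875.

0.863875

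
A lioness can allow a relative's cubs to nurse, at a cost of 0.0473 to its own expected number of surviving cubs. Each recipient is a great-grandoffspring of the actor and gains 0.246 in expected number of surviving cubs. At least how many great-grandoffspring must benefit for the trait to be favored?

r to a great-grandoffspring = 0.125 (three parent–offspring links: r = (1/2)^3 = 1/8).
Hamilton's rule: n·r·B > C  ⇒  n > C/(r·B) = 0.0473/(0.125·0.246) = 1.538.
The smallest integer exceeding 1.538 is 2.

2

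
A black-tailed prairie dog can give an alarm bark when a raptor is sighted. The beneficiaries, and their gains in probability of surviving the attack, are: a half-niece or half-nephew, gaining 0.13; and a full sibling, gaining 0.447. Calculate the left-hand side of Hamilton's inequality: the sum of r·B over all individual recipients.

r to a half-niece or half-nephew = 1/8 (half-aunt/uncle↔niece/nephew: one path of length 3: r = (1/2)^3 = 1/8).
r to a full sibling = 0.5 (full sibs share both parents — two paths of length 2: r = 2·(1/2)^2 = 1/2).
Summing one r·B term per recipient: 1·0.125·0.13 + 1·0.5·0.447 = 0.23975.

0.23975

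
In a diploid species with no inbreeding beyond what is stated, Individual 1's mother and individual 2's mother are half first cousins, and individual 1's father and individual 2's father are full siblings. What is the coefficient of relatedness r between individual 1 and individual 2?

Independent pedigree routes through distinct common ancestors add.
Individual 1 and individual 2 are related in two ways: half second cousins through their mothers (r = 1/64) and first cousins through their fathers (r = 1/8).
r = 1/64 + 1/8 = 0.140625.

0.140625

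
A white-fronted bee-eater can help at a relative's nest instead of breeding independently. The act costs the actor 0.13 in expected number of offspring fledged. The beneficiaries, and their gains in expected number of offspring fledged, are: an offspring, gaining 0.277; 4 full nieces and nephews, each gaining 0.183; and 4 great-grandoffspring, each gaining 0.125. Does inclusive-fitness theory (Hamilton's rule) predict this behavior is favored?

Hamilton's rule: the trait is favored when the sum of r·B over every recipient exceeds the actor's cost C.
r to an offspring = 1/2 (one parent–offspring link: r = (1/2)^1 = 1/2).
r to a full niece or nephew = 1/4 (full aunt/uncle↔niece/nephew: two paths of length 3 through the shared grandparent pair: r = 2·(1/2)^3 = 1/4).
r to a great-grandoffspring = 0.125 (three parent–offspring links: r = (1/2)^3 = 1/8).
Summing one r·B term per recipient: 1·0.5·0.277 + 4·0.25·0.183 + 4·0.125·0.125 = 0.384.
0.384 > 0.13: the indirect benefit exceeds the cost.

Yes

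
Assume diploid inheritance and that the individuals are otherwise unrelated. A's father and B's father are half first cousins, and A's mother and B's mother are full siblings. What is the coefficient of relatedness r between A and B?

0.140625

Relatedness sums over independent paths through distinct common ancestors.
A and B are related in two ways: half second cousins through their fathers (r = 1/64) and first cousins through their mothers (r = 1/8).
r = 1/64 + 1/8 = 0.140625.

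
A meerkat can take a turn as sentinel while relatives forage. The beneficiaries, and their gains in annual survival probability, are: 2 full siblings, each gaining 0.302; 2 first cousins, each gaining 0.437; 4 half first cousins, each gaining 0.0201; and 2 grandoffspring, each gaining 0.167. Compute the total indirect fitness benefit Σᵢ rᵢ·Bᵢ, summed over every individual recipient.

0.499775

r to a full sibling = 0.5 (full sibs share both parents — two paths of length 2: r = 2·(1/2)^2 = 1/2).
r to a first cousin = 1/8 (first cousins share one grandparent pair — two paths of length 4: r = 2·(1/2)^4 = 1/8).
r to a half first cousin = 0.0625 (half first cousins share one grandparent — one path of length 4: r = (1/2)^4 = 1/16).
r to a grandoffspring = 1/4 (two parent–offspring links: r = (1/2)^2 = 1/4).
Summing one r·B term per recipient: 2·0.5·0.302 + 2·0.125·0.437 + 4·0.0625·0.0201 + 2·0.25·0.167 = 0.499775.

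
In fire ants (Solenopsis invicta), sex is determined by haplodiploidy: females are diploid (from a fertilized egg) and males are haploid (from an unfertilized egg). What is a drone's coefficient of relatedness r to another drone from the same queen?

0.5

Haploid brothers each carry a random half of the queen's diploid genome, so on average they share half: r = 1/2.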